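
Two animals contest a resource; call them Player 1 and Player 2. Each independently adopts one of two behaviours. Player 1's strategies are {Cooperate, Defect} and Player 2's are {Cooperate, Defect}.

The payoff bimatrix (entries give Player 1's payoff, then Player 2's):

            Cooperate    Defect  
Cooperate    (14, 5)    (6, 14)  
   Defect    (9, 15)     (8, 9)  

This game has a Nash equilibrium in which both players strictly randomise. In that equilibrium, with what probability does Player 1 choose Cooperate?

2/5

Let p be the probability that Player 1 plays Cooperate. In a completely mixed equilibrium, Player 2 must be indifferent between Cooperate and Defect.
Player 2's expected payoff from Cooperate is 5p + 15(1−p); from Defect it is 14p + 9(1−p).
Setting these equal: −10p + 15 = 5p + 9, so p = 2/5.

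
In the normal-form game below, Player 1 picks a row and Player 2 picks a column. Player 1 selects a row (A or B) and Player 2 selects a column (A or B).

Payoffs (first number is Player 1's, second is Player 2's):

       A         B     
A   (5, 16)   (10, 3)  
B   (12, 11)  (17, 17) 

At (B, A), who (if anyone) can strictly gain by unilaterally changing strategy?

Player 2

Player 1 at (B, A) earns 12; deviating to A yields 5 — not better.
Player 2 earns 11; deviating to B yields 17 — a strict improvement.
Only Player 2 has a strictly profitable deviation.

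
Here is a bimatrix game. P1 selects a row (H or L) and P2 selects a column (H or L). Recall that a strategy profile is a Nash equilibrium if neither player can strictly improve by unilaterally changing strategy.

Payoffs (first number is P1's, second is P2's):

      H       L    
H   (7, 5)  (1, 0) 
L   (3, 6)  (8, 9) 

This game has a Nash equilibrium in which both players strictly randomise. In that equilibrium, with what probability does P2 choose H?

7/11

Let q be the probability that P2 plays H. In a completely mixed equilibrium, P1 must be indifferent between H and L.
P1's expected payoff from H is 7q + (1−q); from L it is 3q + 8(1−q).
Setting these equal: 6q + 1 = −5q + 8, so q = 7/11.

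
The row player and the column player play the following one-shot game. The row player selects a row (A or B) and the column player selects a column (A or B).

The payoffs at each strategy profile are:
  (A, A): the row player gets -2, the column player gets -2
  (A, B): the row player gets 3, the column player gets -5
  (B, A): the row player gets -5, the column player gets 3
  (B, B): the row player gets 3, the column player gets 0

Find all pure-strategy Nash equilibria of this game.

(A, A)

(A, A): the row player gets -2 ≥ -5 from B, and the column player gets -2 ≥ -5 from B — Nash equilibrium.
(A, B): the column player prefers A (-2 > -5) — not an equilibrium.
(B, A): the row player prefers A (-2 > -5) — not an equilibrium.
(B, B): the column player prefers A (3 > 0) — not an equilibrium.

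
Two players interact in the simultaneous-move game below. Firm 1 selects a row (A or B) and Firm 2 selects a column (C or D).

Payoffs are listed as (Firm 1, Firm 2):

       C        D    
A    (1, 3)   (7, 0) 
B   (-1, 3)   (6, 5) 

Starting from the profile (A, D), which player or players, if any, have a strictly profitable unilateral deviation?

Firm 2

Firm 1 at (A, D) earns 7; deviating to B yields 6 — not better.
Firm 2 earns 0; deviating to C yields 3 — a strict improvement.
Only Firm 2 has a strictly profitable deviation.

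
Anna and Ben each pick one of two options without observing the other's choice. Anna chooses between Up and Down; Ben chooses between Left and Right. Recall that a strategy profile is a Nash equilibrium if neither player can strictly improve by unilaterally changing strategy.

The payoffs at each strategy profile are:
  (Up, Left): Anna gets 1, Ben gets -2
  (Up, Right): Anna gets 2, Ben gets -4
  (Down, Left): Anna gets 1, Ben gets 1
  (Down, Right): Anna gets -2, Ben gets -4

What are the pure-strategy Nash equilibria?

(Up, Left) and (Down, Left)

(Up, Left): Anna gets 1 ≥ 1 from Down, and Ben gets -2 ≥ -4 from Right — Nash equilibrium.
(Up, Right): Ben prefers Left (-2 > -4) — not an equilibrium.
(Down, Left): Anna gets 1 ≥ 1 from Up, and Ben gets 1 ≥ -4 from Right — Nash equilibrium.
(Down, Right): Anna prefers Up (2 > -2); Ben prefers Left (1 > -4) — not an equilibrium.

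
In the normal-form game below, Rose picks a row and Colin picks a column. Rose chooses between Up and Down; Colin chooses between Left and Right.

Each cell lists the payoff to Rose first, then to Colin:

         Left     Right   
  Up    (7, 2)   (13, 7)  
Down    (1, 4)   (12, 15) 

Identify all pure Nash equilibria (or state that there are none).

(Up, Left): Colin prefers Right (7 > 2) — not an equilibrium.
(Up, Right): Rose gets 13 ≥ 12 from Down, and Colin gets 7 ≥ 2 from Left — Nash equilibrium.
(Down, Left): Rose prefers Up (7 > 1); Colin prefers Right (15 > 4) — not an equilibrium.
(Down, Right): Rose prefers Up (13 > 12) — not an equilibrium.

(Up, Right)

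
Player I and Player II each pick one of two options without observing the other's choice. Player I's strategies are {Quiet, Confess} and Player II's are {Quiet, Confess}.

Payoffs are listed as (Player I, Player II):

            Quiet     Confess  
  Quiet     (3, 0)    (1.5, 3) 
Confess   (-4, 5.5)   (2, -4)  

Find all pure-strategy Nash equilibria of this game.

(Quiet, Quiet): Player II prefers Confess (3 > 0) — not an equilibrium.
(Quiet, Confess): Player I prefers Confess (2 > 1.5) — not an equilibrium.
(Confess, Quiet): Player I prefers Quiet (3 > -4) — not an equilibrium.
(Confess, Confess): Player II prefers Quiet (5.5 > -4) — not an equilibrium.

none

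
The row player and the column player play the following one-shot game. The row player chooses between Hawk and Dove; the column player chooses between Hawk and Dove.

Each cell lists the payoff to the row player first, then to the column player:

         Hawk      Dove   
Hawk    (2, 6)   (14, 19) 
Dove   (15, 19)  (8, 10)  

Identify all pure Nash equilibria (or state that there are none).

(Hawk, Dove) and (Dove, Hawk)

(Hawk, Hawk): the row player prefers Dove (15 > 2); the column player prefers Dove (19 > 6) — not an equilibrium.
(Hawk, Dove): the row player gets 14 ≥ 8 from Dove, and the column player gets 19 ≥ 6 from Hawk — Nash equilibrium.
(Dove, Hawk): the row player gets 15 ≥ 2 from Hawk, and the column player gets 19 ≥ 10 from Dove — Nash equilibrium.
(Dove, Dove): the row player prefers Hawk (14 > 8); the column player prefers Hawk (19 > 10) — not an equilibrium.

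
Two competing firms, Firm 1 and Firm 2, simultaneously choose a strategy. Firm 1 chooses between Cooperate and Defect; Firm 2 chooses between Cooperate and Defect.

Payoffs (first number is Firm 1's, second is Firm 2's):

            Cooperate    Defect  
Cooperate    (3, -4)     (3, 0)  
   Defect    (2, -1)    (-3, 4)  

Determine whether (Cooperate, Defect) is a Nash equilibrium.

Yes

At (Cooperate, Defect), Firm 1 earns 3; switching to Defect would give -3, so Firm 1 has no profitable deviation.
Firm 2 earns 0; switching to Cooperate would give -4, so Firm 2 has no profitable deviation.
Neither player can gain by a unilateral deviation, so this profile is a Nash equilibrium.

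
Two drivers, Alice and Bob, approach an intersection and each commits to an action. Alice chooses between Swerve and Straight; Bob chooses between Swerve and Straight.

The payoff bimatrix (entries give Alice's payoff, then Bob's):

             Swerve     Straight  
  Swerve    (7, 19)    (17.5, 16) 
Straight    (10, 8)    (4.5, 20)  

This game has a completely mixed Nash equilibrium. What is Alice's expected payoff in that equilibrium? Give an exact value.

287/32

First find y, the probability Bob plays Swerve, from Alice's indifference between Swerve and Straight: 7y + 17.5(1−y) = 10y + 4.5(1−y), giving y = 13/16.
Since Alice is indifferent in equilibrium, Alice's expected payoff equals the payoff from either row against (13/16, 3/16). Using Swerve: 7(13/16) + 17.5(3/16) = 287/32.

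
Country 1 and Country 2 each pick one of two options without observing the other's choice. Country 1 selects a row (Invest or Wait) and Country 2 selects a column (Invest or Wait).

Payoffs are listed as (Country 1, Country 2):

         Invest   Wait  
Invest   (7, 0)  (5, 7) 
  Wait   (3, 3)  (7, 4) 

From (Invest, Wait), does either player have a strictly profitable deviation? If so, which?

Country 1

Country 1 at (Invest, Wait) earns 5; deviating to Wait yields 7 — a strict improvement.
Country 2 earns 7; deviating to Invest yields 0 — not better.
Only Country 1 has a strictly profitable deviation.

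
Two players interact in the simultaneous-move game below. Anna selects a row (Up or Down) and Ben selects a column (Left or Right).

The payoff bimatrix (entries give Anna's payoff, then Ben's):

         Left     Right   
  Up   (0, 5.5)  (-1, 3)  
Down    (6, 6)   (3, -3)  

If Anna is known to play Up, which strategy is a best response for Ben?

Left

Against Up, Ben earns 5.5 from Left and 3 from Right.
So Left is the best response.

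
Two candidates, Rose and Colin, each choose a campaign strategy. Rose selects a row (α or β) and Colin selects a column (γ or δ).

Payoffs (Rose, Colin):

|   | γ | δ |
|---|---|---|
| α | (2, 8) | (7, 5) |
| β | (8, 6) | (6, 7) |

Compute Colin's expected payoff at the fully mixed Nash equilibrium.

13/2

First find x, the probability Rose plays α, from Colin's indifference between γ and δ: 8x + 6(1−x) = 5x + 7(1−x), giving x = 1/4.
Since Colin is indifferent in equilibrium, Colin's expected payoff equals the payoff from either column against (1/4, 3/4). Using γ: 8(1/4) + 6(3/4) = 13/2.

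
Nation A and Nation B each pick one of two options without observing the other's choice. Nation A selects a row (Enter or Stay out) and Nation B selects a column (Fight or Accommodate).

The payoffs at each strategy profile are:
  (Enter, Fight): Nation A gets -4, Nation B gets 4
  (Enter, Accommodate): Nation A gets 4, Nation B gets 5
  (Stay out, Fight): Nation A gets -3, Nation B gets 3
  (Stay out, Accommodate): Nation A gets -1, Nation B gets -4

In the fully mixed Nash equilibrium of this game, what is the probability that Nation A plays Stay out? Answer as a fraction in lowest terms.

1/8

Let r be the probability that Nation A plays Enter. In a completely mixed equilibrium, Nation B must be indifferent between Fight and Accommodate.
Nation B's expected payoff from Fight is 4r + 3(1−r); from Accommodate it is 5r − 4(1−r).
Setting these equal: r + 3 = 9r − 4, so r = 7/8.
Therefore Nation A plays Stay out with probability 1 − 7/8 = 1/8.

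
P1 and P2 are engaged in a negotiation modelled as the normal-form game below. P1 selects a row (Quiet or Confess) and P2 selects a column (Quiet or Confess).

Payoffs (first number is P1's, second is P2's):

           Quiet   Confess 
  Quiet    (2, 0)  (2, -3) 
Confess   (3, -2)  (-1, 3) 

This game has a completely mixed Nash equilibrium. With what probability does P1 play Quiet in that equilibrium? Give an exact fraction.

Let x be the probability that P1 plays Quiet. In a completely mixed equilibrium, P2 must be indifferent between Quiet and Confess.
P2's expected payoff from Quiet is −2(1−x); from Confess it is −3x + 3(1−x).
Setting these equal: 2x − 2 = −6x + 3, so x = 5/8.

5/8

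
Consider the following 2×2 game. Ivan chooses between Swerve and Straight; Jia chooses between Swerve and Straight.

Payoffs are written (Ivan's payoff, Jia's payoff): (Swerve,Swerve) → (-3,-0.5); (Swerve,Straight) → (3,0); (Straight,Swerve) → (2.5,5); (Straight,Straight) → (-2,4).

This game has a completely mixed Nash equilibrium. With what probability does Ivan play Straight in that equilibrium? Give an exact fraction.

Let p be the probability that Ivan plays Swerve. In a completely mixed equilibrium, Jia must be indifferent between Swerve and Straight.
Jia's expected payoff from Swerve is −0.5p + 5(1−p); from Straight it is 4(1−p).
Setting these equal: −5.5p + 5 = −4p + 4, so p = 2/3.
Therefore Ivan plays Straight with probability 1 − 2/3 = 1/3.

1/3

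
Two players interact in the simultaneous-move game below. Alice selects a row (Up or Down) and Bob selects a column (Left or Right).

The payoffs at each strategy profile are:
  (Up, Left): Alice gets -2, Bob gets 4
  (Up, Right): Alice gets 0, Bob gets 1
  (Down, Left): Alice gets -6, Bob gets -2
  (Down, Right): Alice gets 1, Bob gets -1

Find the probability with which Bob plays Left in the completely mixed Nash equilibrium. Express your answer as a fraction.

1/5

Let c be the probability that Bob plays Left. In a completely mixed equilibrium, Alice must be indifferent between Up and Down.
Alice's expected payoff from Up is −2c; from Down it is −6c + (1−c).
Setting these equal: −2c = −7c + 1, so c = 1/5.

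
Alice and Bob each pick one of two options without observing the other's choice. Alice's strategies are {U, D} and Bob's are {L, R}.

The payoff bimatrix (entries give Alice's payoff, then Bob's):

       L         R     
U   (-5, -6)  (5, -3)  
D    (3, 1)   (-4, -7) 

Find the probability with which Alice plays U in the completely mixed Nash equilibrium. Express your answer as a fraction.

Let p be the probability that Alice plays U. In a completely mixed equilibrium, Bob must be indifferent between L and R.
Bob's expected payoff from L is −6p + (1−p); from R it is −3p − 7(1−p).
Setting these equal: −7p + 1 = 4p − 7, so p = 8/11.

8/11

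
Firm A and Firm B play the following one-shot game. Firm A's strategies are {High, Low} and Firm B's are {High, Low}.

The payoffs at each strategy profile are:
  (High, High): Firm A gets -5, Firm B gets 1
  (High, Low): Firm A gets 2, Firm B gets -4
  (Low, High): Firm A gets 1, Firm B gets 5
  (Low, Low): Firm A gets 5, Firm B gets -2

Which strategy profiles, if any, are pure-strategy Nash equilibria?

(Low, High)

(High, High): Firm A prefers Low (1 > -5) — not an equilibrium.
(High, Low): Firm A prefers Low (5 > 2); Firm B prefers High (1 > -4) — not an equilibrium.
(Low, High): Firm A gets 1 ≥ -5 from High, and Firm B gets 5 ≥ -2 from Low — Nash equilibrium.
(Low, Low): Firm B prefers High (5 > -2) — not an equilibrium.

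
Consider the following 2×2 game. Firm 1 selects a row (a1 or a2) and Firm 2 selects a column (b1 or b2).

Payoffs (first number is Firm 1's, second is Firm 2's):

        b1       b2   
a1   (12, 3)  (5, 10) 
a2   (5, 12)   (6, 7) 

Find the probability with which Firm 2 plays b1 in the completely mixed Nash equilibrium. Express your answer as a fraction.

1/8

Let q be the probability that Firm 2 plays b1. In a completely mixed equilibrium, Firm 1 must be indifferent between a1 and a2.
Firm 1's expected payoff from a1 is 12q + 5(1−q); from a2 it is 5q + 6(1−q).
Setting these equal: 7q + 5 = −q + 6, so q = 1/8.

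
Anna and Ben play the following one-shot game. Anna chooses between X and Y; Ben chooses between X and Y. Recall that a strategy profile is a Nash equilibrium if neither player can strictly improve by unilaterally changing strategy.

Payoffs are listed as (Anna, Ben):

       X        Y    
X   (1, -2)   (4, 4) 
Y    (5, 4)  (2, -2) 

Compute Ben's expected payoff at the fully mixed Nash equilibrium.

1

First find p, the probability Anna plays X, from Ben's indifference between X and Y: −2p + 4(1−p) = 4p − 2(1−p), giving p = 1/2.
Since Ben is indifferent in equilibrium, Ben's expected payoff equals the payoff from either column against (1/2, 1/2). Using X: −2(1/2) + 4(1/2) = 1.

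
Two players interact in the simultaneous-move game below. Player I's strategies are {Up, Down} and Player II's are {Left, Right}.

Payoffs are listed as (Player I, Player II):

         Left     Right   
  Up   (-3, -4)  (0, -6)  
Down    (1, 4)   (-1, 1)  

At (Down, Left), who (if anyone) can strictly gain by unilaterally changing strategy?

Player I at (Down, Left) earns 1; deviating to Up yields -3 — not better.
Player II earns 4; deviating to Right yields 1 — not better.
Neither player can strictly improve; the profile is a Nash equilibrium.

Neither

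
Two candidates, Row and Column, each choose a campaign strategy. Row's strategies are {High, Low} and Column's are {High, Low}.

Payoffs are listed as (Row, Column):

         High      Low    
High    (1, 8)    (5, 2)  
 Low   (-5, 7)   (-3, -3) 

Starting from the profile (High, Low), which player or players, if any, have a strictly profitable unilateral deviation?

Row at (High, Low) earns 5; deviating to Low yields -3 — not better.
Column earns 2; deviating to High yields 8 — a strict improvement.
Only Column has a strictly profitable deviation.

Column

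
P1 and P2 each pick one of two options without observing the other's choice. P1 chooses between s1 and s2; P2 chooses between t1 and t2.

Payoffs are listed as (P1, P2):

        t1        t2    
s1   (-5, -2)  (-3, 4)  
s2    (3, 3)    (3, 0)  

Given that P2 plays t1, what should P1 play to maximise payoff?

Against t1, P1 earns -5 from s1 and 3 from s2.
So s2 is the best response.

s2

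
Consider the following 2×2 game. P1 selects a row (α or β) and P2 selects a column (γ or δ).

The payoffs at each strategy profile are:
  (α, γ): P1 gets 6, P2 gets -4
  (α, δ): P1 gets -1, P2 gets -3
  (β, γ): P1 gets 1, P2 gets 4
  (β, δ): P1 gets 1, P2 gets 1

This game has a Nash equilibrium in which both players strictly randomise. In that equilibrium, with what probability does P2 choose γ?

2/7

Let c be the probability that P2 plays γ. In a completely mixed equilibrium, P1 must be indifferent between α and β.
P1's expected payoff from α is 6c − (1−c); from β it is c + (1−c).
Setting these equal: 7c − 1 = 1, so c = 2/7.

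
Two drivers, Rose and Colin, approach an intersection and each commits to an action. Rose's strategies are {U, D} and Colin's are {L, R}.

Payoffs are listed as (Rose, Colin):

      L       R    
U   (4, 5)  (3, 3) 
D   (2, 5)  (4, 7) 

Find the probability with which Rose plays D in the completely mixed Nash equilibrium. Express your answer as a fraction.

1/2

Let r be the probability that Rose plays U. In a completely mixed equilibrium, Colin must be indifferent between L and R.
Colin's expected payoff from L is 5r + 5(1−r); from R it is 3r + 7(1−r).
Setting these equal: 5 = −4r + 7, so r = 1/2.
Therefore Rose plays D with probability 1 − 1/2 = 1/2.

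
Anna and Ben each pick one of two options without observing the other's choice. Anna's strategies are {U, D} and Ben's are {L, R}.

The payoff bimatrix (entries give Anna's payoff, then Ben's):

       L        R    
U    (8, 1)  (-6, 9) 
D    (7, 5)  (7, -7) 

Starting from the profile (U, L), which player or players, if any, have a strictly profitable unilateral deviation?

Ben

Anna at (U, L) earns 8; deviating to D yields 7 — not better.
Ben earns 1; deviating to R yields 9 — a strict improvement.
Only Ben has a strictly profitable deviation.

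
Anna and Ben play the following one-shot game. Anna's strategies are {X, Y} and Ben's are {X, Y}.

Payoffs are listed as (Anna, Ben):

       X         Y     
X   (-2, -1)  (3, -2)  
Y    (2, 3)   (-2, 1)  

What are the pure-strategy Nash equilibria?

(Y, X)

(X, X): Anna prefers Y (2 > -2) — not an equilibrium.
(X, Y): Ben prefers X (-1 > -2) — not an equilibrium.
(Y, X): Anna gets 2 ≥ -2 from X, and Ben gets 3 ≥ 1 from Y — Nash equilibrium.
(Y, Y): Anna prefers X (3 > -2); Ben prefers X (3 > 1) — not an equilibrium.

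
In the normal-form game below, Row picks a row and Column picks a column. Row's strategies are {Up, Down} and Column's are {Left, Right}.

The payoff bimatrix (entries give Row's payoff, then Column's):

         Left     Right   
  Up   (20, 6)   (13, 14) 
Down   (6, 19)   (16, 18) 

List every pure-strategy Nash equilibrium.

(Up, Left): Column prefers Right (14 > 6) — not an equilibrium.
(Up, Right): Row prefers Down (16 > 13) — not an equilibrium.
(Down, Left): Row prefers Up (20 > 6) — not an equilibrium.
(Down, Right): Column prefers Left (19 > 18) — not an equilibrium.

none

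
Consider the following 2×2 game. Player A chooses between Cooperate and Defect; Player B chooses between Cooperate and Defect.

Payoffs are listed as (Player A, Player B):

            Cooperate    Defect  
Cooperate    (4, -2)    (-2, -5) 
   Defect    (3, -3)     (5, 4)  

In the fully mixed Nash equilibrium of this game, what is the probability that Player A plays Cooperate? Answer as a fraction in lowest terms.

Let p be the probability that Player A plays Cooperate. In a completely mixed equilibrium, Player B must be indifferent between Cooperate and Defect.
Player B's expected payoff from Cooperate is −2p − 3(1−p); from Defect it is −5p + 4(1−p).
Setting these equal: p − 3 = −9p + 4, so p = 7/10.

7/10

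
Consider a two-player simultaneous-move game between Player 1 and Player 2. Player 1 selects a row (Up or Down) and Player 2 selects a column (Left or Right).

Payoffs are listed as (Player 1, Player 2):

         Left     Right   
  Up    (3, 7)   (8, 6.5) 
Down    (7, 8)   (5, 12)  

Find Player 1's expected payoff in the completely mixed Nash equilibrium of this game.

41/7

First find y, the probability Player 2 plays Left, from Player 1's indifference between Up and Down: 3y + 8(1−y) = 7y + 5(1−y), giving y = 3/7.
Since Player 1 is indifferent in equilibrium, Player 1's expected payoff equals the payoff from either row against (3/7, 4/7). Using Up: 3(3/7) + 8(4/7) = 41/7.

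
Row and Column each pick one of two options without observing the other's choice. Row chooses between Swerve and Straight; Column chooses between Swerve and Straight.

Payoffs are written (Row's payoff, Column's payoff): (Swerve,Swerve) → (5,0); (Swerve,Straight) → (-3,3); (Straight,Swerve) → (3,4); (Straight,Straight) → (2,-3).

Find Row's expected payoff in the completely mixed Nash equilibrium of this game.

First find y, the probability Column plays Swerve, from Row's indifference between Swerve and Straight: 5y − 3(1−y) = 3y + 2(1−y), giving y = 5/7.
Since Row is indifferent in equilibrium, Row's expected payoff equals the payoff from either row against (5/7, 2/7). Using Swerve: 5(5/7) − 3(2/7) = 19/7.

19/7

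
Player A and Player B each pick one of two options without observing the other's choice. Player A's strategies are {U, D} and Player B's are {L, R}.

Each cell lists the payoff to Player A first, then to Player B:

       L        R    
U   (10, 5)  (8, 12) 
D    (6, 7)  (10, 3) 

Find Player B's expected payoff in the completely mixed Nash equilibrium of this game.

First find x, the probability Player A plays U, from Player B's indifference between L and R: 5x + 7(1−x) = 12x + 3(1−x), giving x = 4/11.
Since Player B is indifferent in equilibrium, Player B's expected payoff equals the payoff from either column against (4/11, 7/11). Using L: 5(4/11) + 7(7/11) = 69/11.

69/11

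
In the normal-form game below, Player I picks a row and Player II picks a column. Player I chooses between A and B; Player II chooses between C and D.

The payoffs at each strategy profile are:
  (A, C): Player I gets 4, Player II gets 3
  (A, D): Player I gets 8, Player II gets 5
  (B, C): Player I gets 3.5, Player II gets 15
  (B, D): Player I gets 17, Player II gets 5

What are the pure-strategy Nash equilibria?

none

(A, C): Player II prefers D (5 > 3) — not an equilibrium.
(A, D): Player I prefers B (17 > 8) — not an equilibrium.
(B, C): Player I prefers A (4 > 3.5) — not an equilibrium.
(B, D): Player II prefers C (15 > 5) — not an equilibrium.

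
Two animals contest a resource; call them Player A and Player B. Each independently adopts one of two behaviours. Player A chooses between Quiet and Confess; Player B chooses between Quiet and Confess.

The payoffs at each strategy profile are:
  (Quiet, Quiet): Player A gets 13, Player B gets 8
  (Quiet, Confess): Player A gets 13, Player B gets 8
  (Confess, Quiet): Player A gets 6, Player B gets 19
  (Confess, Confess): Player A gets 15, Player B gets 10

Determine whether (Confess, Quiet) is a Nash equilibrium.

No

At (Confess, Quiet), Player A earns 6; switching to Quiet would give 13, so Player A would deviate.
Player B earns 19; switching to Confess would give 10, so Player B has no profitable deviation.
Since at least one player can profitably deviate, this is not a Nash equilibrium.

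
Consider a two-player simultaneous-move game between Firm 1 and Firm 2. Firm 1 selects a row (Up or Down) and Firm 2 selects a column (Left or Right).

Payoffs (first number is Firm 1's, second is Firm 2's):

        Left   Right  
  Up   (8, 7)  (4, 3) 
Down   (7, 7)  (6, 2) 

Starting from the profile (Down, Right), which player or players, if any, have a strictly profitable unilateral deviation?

Firm 1 at (Down, Right) earns 6; deviating to Up yields 4 — not better.
Firm 2 earns 2; deviating to Left yields 7 — a strict improvement.
Only Firm 2 has a strictly profitable deviation.

Firm 2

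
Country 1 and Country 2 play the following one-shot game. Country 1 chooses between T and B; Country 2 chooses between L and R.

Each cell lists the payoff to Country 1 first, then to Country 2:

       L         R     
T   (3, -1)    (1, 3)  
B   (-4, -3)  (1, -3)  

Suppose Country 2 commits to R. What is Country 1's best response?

Against R, Country 1 earns 1 from T and 1 from B.
So either strategy is a best response.

either — both T and B are best responses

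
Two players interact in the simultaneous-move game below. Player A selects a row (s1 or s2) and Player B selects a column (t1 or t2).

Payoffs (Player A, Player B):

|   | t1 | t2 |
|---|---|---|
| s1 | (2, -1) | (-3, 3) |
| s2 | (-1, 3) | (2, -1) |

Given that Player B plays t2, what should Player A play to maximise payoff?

s2

Against t2, Player A earns -3 from s1 and 2 from s2.
So s2 is the best response.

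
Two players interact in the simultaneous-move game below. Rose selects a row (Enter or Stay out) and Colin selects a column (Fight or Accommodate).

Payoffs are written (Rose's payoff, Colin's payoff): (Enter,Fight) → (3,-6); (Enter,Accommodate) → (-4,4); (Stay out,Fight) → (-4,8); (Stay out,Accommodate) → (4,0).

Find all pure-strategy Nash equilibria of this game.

(Enter, Fight): Colin prefers Accommodate (4 > -6) — not an equilibrium.
(Enter, Accommodate): Rose prefers Stay out (4 > -4) — not an equilibrium.
(Stay out, Fight): Rose prefers Enter (3 > -4) — not an equilibrium.
(Stay out, Accommodate): Colin prefers Fight (8 > 0) — not an equilibrium.

none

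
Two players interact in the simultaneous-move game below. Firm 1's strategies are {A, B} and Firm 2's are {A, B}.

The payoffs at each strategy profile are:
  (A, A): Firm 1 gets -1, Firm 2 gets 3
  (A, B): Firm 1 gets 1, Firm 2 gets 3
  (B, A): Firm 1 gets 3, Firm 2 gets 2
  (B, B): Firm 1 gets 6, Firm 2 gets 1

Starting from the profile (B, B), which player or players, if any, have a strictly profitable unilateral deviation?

Firm 1 at (B, B) earns 6; deviating to A yields 1 — not better.
Firm 2 earns 1; deviating to A yields 2 — a strict improvement.
Only Firm 2 has a strictly profitable deviation.

Firm 2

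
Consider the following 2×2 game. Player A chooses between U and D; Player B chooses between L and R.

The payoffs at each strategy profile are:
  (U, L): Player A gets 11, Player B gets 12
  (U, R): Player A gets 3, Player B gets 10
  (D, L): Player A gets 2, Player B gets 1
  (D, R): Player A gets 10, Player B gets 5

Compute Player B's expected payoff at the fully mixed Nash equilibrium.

25/3

First find p, the probability Player A plays U, from Player B's indifference between L and R: 12p + (1−p) = 10p + 5(1−p), giving p = 2/3.
Since Player B is indifferent in equilibrium, Player B's expected payoff equals the payoff from either column against (2/3, 1/3). Using L: 12(2/3) + (1/3) = 25/3.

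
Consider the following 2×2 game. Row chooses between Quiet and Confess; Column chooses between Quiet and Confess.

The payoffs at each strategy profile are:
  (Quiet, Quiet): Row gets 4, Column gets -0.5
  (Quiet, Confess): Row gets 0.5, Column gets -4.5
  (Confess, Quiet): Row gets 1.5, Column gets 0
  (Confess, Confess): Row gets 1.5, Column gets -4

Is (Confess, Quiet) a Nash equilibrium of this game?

No

At (Confess, Quiet), Row earns 1.5; switching to Quiet would give 4, so Row would deviate.
Column earns 0; switching to Confess would give -4, so Column has no profitable deviation.
Since at least one player can profitably deviate, this is not a Nash equilibrium.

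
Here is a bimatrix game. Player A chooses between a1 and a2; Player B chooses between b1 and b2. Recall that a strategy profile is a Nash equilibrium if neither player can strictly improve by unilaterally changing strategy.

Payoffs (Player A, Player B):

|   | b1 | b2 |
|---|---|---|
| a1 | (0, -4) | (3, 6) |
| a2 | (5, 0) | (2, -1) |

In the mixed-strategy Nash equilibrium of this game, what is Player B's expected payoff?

First find p, the probability Player A plays a1, from Player B's indifference between b1 and b2: −4p = 6p − (1−p), giving p = 1/11.
Since Player B is indifferent in equilibrium, Player B's expected payoff equals the payoff from either column against (1/11, 10/11). Using b1: −4(1/11) = -4/11.

-4/11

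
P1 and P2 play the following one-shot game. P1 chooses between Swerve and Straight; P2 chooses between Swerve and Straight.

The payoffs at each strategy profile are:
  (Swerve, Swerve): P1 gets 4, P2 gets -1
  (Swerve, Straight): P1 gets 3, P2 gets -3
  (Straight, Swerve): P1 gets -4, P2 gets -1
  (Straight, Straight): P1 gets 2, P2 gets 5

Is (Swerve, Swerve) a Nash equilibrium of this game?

At (Swerve, Swerve), P1 earns 4; switching to Straight would give -4, so P1 has no profitable deviation.
P2 earns -1; switching to Straight would give -3, so P2 has no profitable deviation.
Neither player can gain by a unilateral deviation, so this profile is a Nash equilibrium.

Yes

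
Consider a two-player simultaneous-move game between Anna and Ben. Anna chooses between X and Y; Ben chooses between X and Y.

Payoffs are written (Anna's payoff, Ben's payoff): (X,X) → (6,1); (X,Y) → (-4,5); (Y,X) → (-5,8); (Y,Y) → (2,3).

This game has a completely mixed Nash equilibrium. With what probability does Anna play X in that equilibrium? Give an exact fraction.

Let p be the probability that Anna plays X. In a completely mixed equilibrium, Ben must be indifferent between X and Y.
Ben's expected payoff from X is p + 8(1−p); from Y it is 5p + 3(1−p).
Setting these equal: −7p + 8 = 2p + 3, so p = 5/9.

5/9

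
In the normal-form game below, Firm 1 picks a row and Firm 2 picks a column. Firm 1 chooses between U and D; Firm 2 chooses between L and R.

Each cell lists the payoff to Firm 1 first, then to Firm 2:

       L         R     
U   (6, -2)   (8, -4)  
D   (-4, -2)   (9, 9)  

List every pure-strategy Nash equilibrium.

(U, L): Firm 1 gets 6 ≥ -4 from D, and Firm 2 gets -2 ≥ -4 from R — Nash equilibrium.
(U, R): Firm 1 prefers D (9 > 8); Firm 2 prefers L (-2 > -4) — not an equilibrium.
(D, L): Firm 1 prefers U (6 > -4); Firm 2 prefers R (9 > -2) — not an equilibrium.
(D, R): Firm 1 gets 9 ≥ 8 from U, and Firm 2 gets 9 ≥ -2 from L — Nash equilibrium.

(U, L) and (D, R)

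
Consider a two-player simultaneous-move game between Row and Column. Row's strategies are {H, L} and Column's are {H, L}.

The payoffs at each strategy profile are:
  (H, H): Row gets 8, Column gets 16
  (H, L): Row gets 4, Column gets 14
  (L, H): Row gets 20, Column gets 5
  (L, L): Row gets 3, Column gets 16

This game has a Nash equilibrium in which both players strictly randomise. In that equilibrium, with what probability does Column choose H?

1/13

Let q be the probability that Column plays H. In a completely mixed equilibrium, Row must be indifferent between H and L.
Row's expected payoff from H is 8q + 4(1−q); from L it is 20q + 3(1−q).
Setting these equal: 4q + 4 = 17q + 3, so q = 1/13.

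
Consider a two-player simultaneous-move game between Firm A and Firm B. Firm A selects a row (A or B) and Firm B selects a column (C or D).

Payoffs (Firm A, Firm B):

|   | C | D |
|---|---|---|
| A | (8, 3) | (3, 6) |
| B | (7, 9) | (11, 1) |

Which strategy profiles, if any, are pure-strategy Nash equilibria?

(A, C): Firm B prefers D (6 > 3) — not an equilibrium.
(A, D): Firm A prefers B (11 > 3) — not an equilibrium.
(B, C): Firm A prefers A (8 > 7) — not an equilibrium.
(B, D): Firm B prefers C (9 > 1) — not an equilibrium.

none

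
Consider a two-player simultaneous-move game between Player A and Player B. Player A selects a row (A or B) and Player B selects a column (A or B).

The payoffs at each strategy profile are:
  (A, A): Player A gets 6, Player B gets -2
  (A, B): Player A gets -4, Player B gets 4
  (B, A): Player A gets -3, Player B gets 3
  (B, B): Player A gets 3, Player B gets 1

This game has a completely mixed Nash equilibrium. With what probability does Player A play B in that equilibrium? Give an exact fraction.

3/4

Let p be the probability that Player A plays A. In a completely mixed equilibrium, Player B must be indifferent between A and B.
Player B's expected payoff from A is −2p + 3(1−p); from B it is 4p + (1−p).
Setting these equal: −5p + 3 = 3p + 1, so p = 1/4.
Therefore Player A plays B with probability 1 − 1/4 = 3/4.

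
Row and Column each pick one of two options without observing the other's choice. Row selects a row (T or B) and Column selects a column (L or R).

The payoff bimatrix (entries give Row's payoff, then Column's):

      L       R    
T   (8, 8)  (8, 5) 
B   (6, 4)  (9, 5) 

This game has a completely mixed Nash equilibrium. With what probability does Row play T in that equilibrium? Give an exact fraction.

Let x be the probability that Row plays T. In a completely mixed equilibrium, Column must be indifferent between L and R.
Column's expected payoff from L is 8x + 4(1−x); from R it is 5x + 5(1−x).
Setting these equal: 4x + 4 = 5, so x = 1/4.

1/4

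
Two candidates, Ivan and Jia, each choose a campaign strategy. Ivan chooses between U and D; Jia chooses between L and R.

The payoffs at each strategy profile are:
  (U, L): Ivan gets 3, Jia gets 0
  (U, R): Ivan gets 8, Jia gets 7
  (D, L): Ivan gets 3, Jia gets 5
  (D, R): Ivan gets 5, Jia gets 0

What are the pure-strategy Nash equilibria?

(U, L): Jia prefers R (7 > 0) — not an equilibrium.
(U, R): Ivan gets 8 ≥ 5 from D, and Jia gets 7 ≥ 0 from L — Nash equilibrium.
(D, L): Ivan gets 3 ≥ 3 from U, and Jia gets 5 ≥ 0 from R — Nash equilibrium.
(D, R): Ivan prefers U (8 > 5); Jia prefers L (5 > 0) — not an equilibrium.

(U, R) and (D, L)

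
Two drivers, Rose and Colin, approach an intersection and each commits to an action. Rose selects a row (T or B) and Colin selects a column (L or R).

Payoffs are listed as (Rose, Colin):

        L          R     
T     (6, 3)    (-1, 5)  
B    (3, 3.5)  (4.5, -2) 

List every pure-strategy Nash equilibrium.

none

(T, L): Colin prefers R (5 > 3) — not an equilibrium.
(T, R): Rose prefers B (4.5 > -1) — not an equilibrium.
(B, L): Rose prefers T (6 > 3) — not an equilibrium.
(B, R): Colin prefers L (3.5 > -2) — not an equilibrium.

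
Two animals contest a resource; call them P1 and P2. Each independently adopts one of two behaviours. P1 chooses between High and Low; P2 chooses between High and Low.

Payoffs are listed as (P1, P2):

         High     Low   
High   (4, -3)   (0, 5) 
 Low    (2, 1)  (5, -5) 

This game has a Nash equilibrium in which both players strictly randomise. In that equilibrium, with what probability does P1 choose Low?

Let x be the probability that P1 plays High. In a completely mixed equilibrium, P2 must be indifferent between High and Low.
P2's expected payoff from High is −3x + (1−x); from Low it is 5x − 5(1−x).
Setting these equal: −4x + 1 = 10x − 5, so x = 3/7.
Therefore P1 plays Low with probability 1 − 3/7 = 4/7.

4/7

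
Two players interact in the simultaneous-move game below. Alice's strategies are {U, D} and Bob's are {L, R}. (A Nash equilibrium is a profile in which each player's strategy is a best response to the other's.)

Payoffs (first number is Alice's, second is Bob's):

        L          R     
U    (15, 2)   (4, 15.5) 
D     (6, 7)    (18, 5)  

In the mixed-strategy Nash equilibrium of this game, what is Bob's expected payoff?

197/31

First find x, the probability Alice plays U, from Bob's indifference between L and R: 2x + 7(1−x) = 15.5x + 5(1−x), giving x = 4/31.
Since Bob is indifferent in equilibrium, Bob's expected payoff equals the payoff from either column against (4/31, 27/31). Using L: 2(4/31) + 7(27/31) = 197/31.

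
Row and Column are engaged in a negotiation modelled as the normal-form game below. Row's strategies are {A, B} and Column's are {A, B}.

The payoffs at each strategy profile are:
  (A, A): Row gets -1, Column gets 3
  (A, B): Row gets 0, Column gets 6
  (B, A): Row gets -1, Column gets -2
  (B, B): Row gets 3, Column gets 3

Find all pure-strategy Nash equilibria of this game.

(A, A): Column prefers B (6 > 3) — not an equilibrium.
(A, B): Row prefers B (3 > 0) — not an equilibrium.
(B, A): Column prefers B (3 > -2) — not an equilibrium.
(B, B): Row gets 3 ≥ 0 from A, and Column gets 3 ≥ -2 from A — Nash equilibrium.

(B, B)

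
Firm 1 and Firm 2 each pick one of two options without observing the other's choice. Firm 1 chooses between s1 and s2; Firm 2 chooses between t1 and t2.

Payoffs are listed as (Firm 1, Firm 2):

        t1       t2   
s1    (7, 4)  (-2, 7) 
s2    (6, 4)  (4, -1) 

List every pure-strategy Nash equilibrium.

(s1, t1): Firm 2 prefers t2 (7 > 4) — not an equilibrium.
(s1, t2): Firm 1 prefers s2 (4 > -2) — not an equilibrium.
(s2, t1): Firm 1 prefers s1 (7 > 6) — not an equilibrium.
(s2, t2): Firm 2 prefers t1 (4 > -1) — not an equilibrium.

none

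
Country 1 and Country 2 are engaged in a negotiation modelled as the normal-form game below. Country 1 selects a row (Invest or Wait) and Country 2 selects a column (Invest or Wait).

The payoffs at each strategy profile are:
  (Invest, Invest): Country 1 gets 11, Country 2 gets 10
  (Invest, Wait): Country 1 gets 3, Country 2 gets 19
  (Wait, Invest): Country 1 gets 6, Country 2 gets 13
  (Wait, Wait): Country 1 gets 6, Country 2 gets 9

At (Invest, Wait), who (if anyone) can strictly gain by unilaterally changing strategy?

Country 1 at (Invest, Wait) earns 3; deviating to Wait yields 6 — a strict improvement.
Country 2 earns 19; deviating to Invest yields 10 — not better.
Only Country 1 has a strictly profitable deviation.

Country 1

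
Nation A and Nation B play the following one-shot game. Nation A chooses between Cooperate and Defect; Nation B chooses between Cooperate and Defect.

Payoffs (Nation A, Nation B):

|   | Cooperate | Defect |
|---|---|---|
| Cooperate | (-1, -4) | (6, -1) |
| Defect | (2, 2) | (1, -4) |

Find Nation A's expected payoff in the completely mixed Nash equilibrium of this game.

13/8

First find y, the probability Nation B plays Cooperate, from Nation A's indifference between Cooperate and Defect: −y + 6(1−y) = 2y + (1−y), giving y = 5/8.
Since Nation A is indifferent in equilibrium, Nation A's expected payoff equals the payoff from either row against (5/8, 3/8). Using Cooperate: −(5/8) + 6(3/8) = 13/8.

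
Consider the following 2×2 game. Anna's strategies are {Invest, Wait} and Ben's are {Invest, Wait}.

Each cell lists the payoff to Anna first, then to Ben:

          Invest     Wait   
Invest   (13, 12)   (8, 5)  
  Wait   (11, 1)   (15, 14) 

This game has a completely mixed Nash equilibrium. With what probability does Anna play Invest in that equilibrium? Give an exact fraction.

13/20

Let x be the probability that Anna plays Invest. In a completely mixed equilibrium, Ben must be indifferent between Invest and Wait.
Ben's expected payoff from Invest is 12x + (1−x); from Wait it is 5x + 14(1−x).
Setting these equal: 11x + 1 = −9x + 14, so x = 13/20.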